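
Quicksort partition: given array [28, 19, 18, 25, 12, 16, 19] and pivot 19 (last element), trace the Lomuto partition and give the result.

Lomuto partition with pivot = 19:

Initial array: [28, 19, 18, 25, 12, 16, 19]

arr[0]=28 > 19: no swap
arr[1]=19 <= 19: swap with position 0, array becomes [19, 28, 18, 25, 12, 16, 19]
arr[2]=18 <= 19: swap with position 1, array becomes [19, 18, 28, 25, 12, 16, 19]
arr[3]=25 > 19: no swap
arr[4]=12 <= 19: swap with position 2, array becomes [19, 18, 12, 25, 28, 16, 19]
arr[5]=16 <= 19: swap with position 3, array becomes [19, 18, 12, 16, 28, 25, 19]

Place pivot at position 4: [19, 18, 12, 16, 19, 25, 28]
Pivot position: 4

After partitioning with pivot 19, the array becomes [19, 18, 12, 16, 19, 25, 28]. The pivot is placed at index 4. All elements to the left of the pivot are <= 19, and all elements to the right are > 19.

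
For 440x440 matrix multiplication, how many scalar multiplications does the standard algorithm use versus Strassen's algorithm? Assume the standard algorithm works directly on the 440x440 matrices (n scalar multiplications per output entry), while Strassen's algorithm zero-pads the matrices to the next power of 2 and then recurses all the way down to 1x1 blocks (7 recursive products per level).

Matrix multiplication for 440x440 matrices:

Strassen's algorithm requires power-of-2 dimensions. Pad 440x440 to 512x512 (next power of 2).

Standard algorithm: 440^3 = 85184000 multiplications
Strassen's algorithm: 7^(log2(512)) = 7^9 = 40353607 multiplications
Savings: 85184000 - 40353607 = 44830393 multiplications

Standard: 85184000 multiplications (440^3). Strassen: 40353607 multiplications (7^9, after padding to 512x512). Strassen reduces 8 recursive multiplications to 7 at each level.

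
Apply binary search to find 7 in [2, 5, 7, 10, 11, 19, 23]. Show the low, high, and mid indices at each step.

Binary search for 7 in [2, 5, 7, 10, 11, 19, 23]:

lo=0, hi=6, mid=3, arr[mid]=10 -> 10 > 7, search left half
lo=0, hi=2, mid=1, arr[mid]=5 -> 5 < 7, search right half
lo=2, hi=2, mid=2, arr[mid]=7 -> Found target at index 2!

Binary search finds 7 at index 2 after 3 comparisons. The search repeatedly halves the search space by comparing with the middle element.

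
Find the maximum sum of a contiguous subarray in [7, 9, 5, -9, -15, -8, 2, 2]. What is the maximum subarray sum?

Using Kadane's algorithm on [7, 9, 5, -9, -15, -8, 2, 2]:

Scanning through the array:
Position 1 (value 9): max_ending_here = 16, max_so_far = 16
Position 2 (value 5): max_ending_here = 21, max_so_far = 21
Position 3 (value -9): max_ending_here = 12, max_so_far = 21
Position 4 (value -15): max_ending_here = -3, max_so_far = 21
Position 5 (value -8): max_ending_here = -8, max_so_far = 21
Position 6 (value 2): max_ending_here = 2, max_so_far = 21
Position 7 (value 2): max_ending_here = 4, max_so_far = 21

Maximum subarray: [7, 9, 5]
Maximum sum: 21

The maximum subarray is [7, 9, 5] with sum 21. This subarray runs from index 0 to index 2.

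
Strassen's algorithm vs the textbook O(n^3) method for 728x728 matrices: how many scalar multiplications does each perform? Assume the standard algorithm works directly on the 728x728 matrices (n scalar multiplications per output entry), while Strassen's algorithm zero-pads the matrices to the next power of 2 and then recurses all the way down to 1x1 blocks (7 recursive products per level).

Matrix multiplication for 728x728 matrices:

Strassen's algorithm requires power-of-2 dimensions. Pad 728x728 to 1024x1024 (next power of 2).

Standard algorithm: 728^3 = 385828352 multiplications
Strassen's algorithm: 7^(log2(1024)) = 7^10 = 282475249 multiplications
Savings: 385828352 - 282475249 = 103353103 multiplications

Standard: 385828352 multiplications (728^3). Strassen: 282475249 multiplications (7^10, after padding to 1024x1024). Strassen reduces 8 recursive multiplications to 7 at each level.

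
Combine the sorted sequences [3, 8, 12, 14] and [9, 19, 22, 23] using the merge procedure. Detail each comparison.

Merging process:

Compare 3 vs 9: take 3 from left. Merged: [3]
Compare 8 vs 9: take 8 from left. Merged: [3, 8]
Compare 12 vs 9: take 9 from right. Merged: [3, 8, 9]
Compare 12 vs 19: take 12 from left. Merged: [3, 8, 9, 12]
Compare 14 vs 19: take 14 from left. Merged: [3, 8, 9, 12, 14]
Append remaining from right: [19, 22, 23]. Merged: [3, 8, 9, 12, 14, 19, 22, 23]

Final merged array: [3, 8, 9, 12, 14, 19, 22, 23]
Total comparisons: 5

The merged array is [3, 8, 9, 12, 14, 19, 22, 23], requiring 5 comparisons. The merge step runs in O(n) time where n is the total number of elements.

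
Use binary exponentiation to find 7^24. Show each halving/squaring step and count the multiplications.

Computing 7^24 by squaring (build up from 7^1; each line after the first costs one multiplication):

7^1 = 7
7^2 = (7^1)^2 = 7^2 = 49
7^3 = 7 * 7^2 = 7 * 49 = 343
7^6 = (7^3)^2 = 343^2 = 117649
7^12 = (7^6)^2 = 117649^2 = 13841287201
7^24 = (7^12)^2 = 13841287201^2 = 191581231380566414401

Result: 191581231380566414401
Multiplications needed: 5 (5 lines after 7^1)

7^24 = 191581231380566414401. Using exponentiation by squaring, this requires 5 multiplications. The key idea: if the exponent is even, square the half-power; if odd, multiply by the base once.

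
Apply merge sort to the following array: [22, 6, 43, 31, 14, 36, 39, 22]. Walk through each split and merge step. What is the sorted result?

Merge sort trace:

Split: [22, 6, 43, 31, 14, 36, 39, 22] -> [22, 6, 43, 31] and [14, 36, 39, 22]
  Split: [22, 6, 43, 31] -> [22, 6] and [43, 31]
    Split: [22, 6] -> [22] and [6]
    Merge: [22] + [6] -> [6, 22]
    Split: [43, 31] -> [43] and [31]
    Merge: [43] + [31] -> [31, 43]
  Merge: [6, 22] + [31, 43] -> [6, 22, 31, 43]
  Split: [14, 36, 39, 22] -> [14, 36] and [39, 22]
    Split: [14, 36] -> [14] and [36]
    Merge: [14] + [36] -> [14, 36]
    Split: [39, 22] -> [39] and [22]
    Merge: [39] + [22] -> [22, 39]
  Merge: [14, 36] + [22, 39] -> [14, 22, 36, 39]
Merge: [6, 22, 31, 43] + [14, 22, 36, 39] -> [6, 14, 22, 22, 31, 36, 39, 43]

Final sorted array: [6, 14, 22, 22, 31, 36, 39, 43]

The merge sort proceeds by recursively splitting the array and merging sorted halves.
After all merges, the sorted array is [6, 14, 22, 22, 31, 36, 39, 43].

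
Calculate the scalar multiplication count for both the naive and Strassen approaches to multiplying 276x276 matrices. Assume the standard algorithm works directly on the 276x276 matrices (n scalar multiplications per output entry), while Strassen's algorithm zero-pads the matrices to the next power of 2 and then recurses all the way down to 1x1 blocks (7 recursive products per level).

Matrix multiplication for 276x276 matrices:

Strassen's algorithm requires power-of-2 dimensions. Pad 276x276 to 512x512 (next power of 2).

Standard algorithm: 276^3 = 21024576 multiplications
Strassen's algorithm: 7^(log2(512)) = 7^9 = 40353607 multiplications
Difference: 21024576 - 40353607 = -19329031 (Strassen uses MORE here due to padding overhead — for small or just-over-power-of-2 n, padding can outweigh the per-level savings)

Standard: 21024576 multiplications (276^3). Strassen: 40353607 multiplications (7^9, after padding to 512x512). Strassen reduces 8 recursive multiplications to 7 at each level.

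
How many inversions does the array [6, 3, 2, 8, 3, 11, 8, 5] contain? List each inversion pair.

Finding inversions in [6, 3, 2, 8, 3, 11, 8, 5]:

(0, 1): arr[0]=6 > arr[1]=3
(0, 2): arr[0]=6 > arr[2]=2
(0, 4): arr[0]=6 > arr[4]=3
(0, 7): arr[0]=6 > arr[7]=5
(1, 2): arr[1]=3 > arr[2]=2
(3, 4): arr[3]=8 > arr[4]=3
(3, 7): arr[3]=8 > arr[7]=5
(5, 6): arr[5]=11 > arr[6]=8
(5, 7): arr[5]=11 > arr[7]=5
(6, 7): arr[6]=8 > arr[7]=5

Total inversions: 10

The array has 10 inversion(s): (0,1), (0,2), (0,4), (0,7), (1,2), (3,4), (3,7), (5,6), (5,7), (6,7). Each pair (i,j) satisfies i < j and arr[i] > arr[j].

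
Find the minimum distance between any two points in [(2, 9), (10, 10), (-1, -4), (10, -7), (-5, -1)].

Computing all pairwise distances among 5 points:

d((2, 9), (10, 10)) = 8.0623
d((2, 9), (-1, -4)) = 13.3417
d((2, 9), (10, -7)) = 17.8885
d((2, 9), (-5, -1)) = 12.2066
d((10, 10), (-1, -4)) = 17.8045
d((10, 10), (10, -7)) = 17.0
d((10, 10), (-5, -1)) = 18.6011
d((-1, -4), (10, -7)) = 11.4018
d((-1, -4), (-5, -1)) = 5.0 <-- minimum
d((10, -7), (-5, -1)) = 16.1555

Closest pair: (-1, -4) and (-5, -1) with distance 5.0

The closest pair is (-1, -4) and (-5, -1) with Euclidean distance 5.0. For 5 points, brute-force pairwise comparison is shown above. For large n, the divide-and-conquer algorithm (sort by x, recurse on halves, check the dividing strip) achieves O(n log n).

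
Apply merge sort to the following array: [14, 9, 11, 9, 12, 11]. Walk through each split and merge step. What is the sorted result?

Merge sort trace:

Split: [14, 9, 11, 9, 12, 11] -> [14, 9, 11] and [9, 12, 11]
  Split: [14, 9, 11] -> [14] and [9, 11]
    Split: [9, 11] -> [9] and [11]
    Merge: [9] + [11] -> [9, 11]
  Merge: [14] + [9, 11] -> [9, 11, 14]
  Split: [9, 12, 11] -> [9] and [12, 11]
    Split: [12, 11] -> [12] and [11]
    Merge: [12] + [11] -> [11, 12]
  Merge: [9] + [11, 12] -> [9, 11, 12]
Merge: [9, 11, 14] + [9, 11, 12] -> [9, 9, 11, 11, 12, 14]

Final sorted array: [9, 9, 11, 11, 12, 14]

The merge sort proceeds by recursively splitting the array and merging sorted halves.
After all merges, the sorted array is [9, 9, 11, 11, 12, 14].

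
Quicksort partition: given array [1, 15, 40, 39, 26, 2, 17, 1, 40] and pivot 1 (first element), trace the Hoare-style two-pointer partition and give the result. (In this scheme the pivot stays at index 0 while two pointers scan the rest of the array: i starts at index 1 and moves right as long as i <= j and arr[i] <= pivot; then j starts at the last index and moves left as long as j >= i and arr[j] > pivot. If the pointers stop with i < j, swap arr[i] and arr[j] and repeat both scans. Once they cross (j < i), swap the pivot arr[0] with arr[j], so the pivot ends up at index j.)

Hoare-style two-pointer partition with pivot = 1:

Initial array: [1, 15, 40, 39, 26, 2, 17, 1, 40]

Pointers start at i = 1, j = 8.
i stops at index 1 (arr[1]=15 > 1), j stops at index 7 (arr[7]=1 <= 1): swap arr[1] and arr[7], array becomes [1, 1, 40, 39, 26, 2, 17, 15, 40]
i ends at 2, j ends at 1: the pointers have crossed (j < i), so scanning stops.

Swap pivot arr[0] with arr[1] to place pivot at position 1: [1, 1, 40, 39, 26, 2, 17, 15, 40]
Pivot position: 1

After partitioning with pivot 1, the array becomes [1, 1, 40, 39, 26, 2, 17, 15, 40]. The pivot is placed at index 1. All elements to the left of the pivot are <= 1, and all elements to the right are > 1.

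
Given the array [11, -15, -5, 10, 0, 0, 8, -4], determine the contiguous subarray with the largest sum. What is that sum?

Using Kadane's algorithm on [11, -15, -5, 10, 0, 0, 8, -4]:

Scanning through the array:
Position 1 (value -15): max_ending_here = -4, max_so_far = 11
Position 2 (value -5): max_ending_here = -5, max_so_far = 11
Position 3 (value 10): max_ending_here = 10, max_so_far = 11
Position 4 (value 0): max_ending_here = 10, max_so_far = 11
Position 5 (value 0): max_ending_here = 10, max_so_far = 11
Position 6 (value 8): max_ending_here = 18, max_so_far = 18
Position 7 (value -4): max_ending_here = 14, max_so_far = 18

Maximum subarray: [10, 0, 0, 8]
Maximum sum: 18

The maximum subarray is [10, 0, 0, 8] with sum 18. This subarray runs from index 3 to index 6.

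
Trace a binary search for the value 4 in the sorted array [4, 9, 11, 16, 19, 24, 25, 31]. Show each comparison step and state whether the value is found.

Binary search for 4 in [4, 9, 11, 16, 19, 24, 25, 31]:

lo=0, hi=7, mid=3, arr[mid]=16 -> 16 > 4, search left half
lo=0, hi=2, mid=1, arr[mid]=9 -> 9 > 4, search left half
lo=0, hi=0, mid=0, arr[mid]=4 -> Found target at index 0!

Binary search finds 4 at index 0 after 3 comparisons. The search repeatedly halves the search space by comparing with the middle element.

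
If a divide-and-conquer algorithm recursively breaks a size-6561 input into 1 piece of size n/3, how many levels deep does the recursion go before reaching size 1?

For divide and conquer with division factor 3:

Problem sizes at each level:
Level 0: 6561
Level 1: 2187
Level 2: 729
Level 3: 243
Level 4: 81
Level 5: 27
Level 6: 9
Level 7: 3
Level 8: 1

The root is level 0 and the size-1 base case is level 8 (the tree spans levels 0 through 8, i.e. 9 levels counting the root), so the depth is the number of divisions: log_3(6561) = 8

The recursion tree depth is log_3(6561) = 8. At each level, the problem size is divided by 3, so it takes 8 divisions to reduce to a base case of size 1. The algorithm makes 1 recursive call at each level.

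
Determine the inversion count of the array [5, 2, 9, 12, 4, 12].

Finding inversions in [5, 2, 9, 12, 4, 12]:

(0, 1): arr[0]=5 > arr[1]=2
(0, 4): arr[0]=5 > arr[4]=4
(2, 4): arr[2]=9 > arr[4]=4
(3, 4): arr[3]=12 > arr[4]=4

Total inversions: 4

The array has 4 inversion(s): (0,1), (0,4), (2,4), (3,4). Each pair (i,j) satisfies i < j and arr[i] > arr[j].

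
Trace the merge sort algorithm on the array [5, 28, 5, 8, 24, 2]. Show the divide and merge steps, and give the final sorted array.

Merge sort trace:

Split: [5, 28, 5, 8, 24, 2] -> [5, 28, 5] and [8, 24, 2]
  Split: [5, 28, 5] -> [5] and [28, 5]
    Split: [28, 5] -> [28] and [5]
    Merge: [28] + [5] -> [5, 28]
  Merge: [5] + [5, 28] -> [5, 5, 28]
  Split: [8, 24, 2] -> [8] and [24, 2]
    Split: [24, 2] -> [24] and [2]
    Merge: [24] + [2] -> [2, 24]
  Merge: [8] + [2, 24] -> [2, 8, 24]
Merge: [5, 5, 28] + [2, 8, 24] -> [2, 5, 5, 8, 24, 28]

Final sorted array: [2, 5, 5, 8, 24, 28]

The merge sort proceeds by recursively splitting the array and merging sorted halves.
After all merges, the sorted array is [2, 5, 5, 8, 24, 28].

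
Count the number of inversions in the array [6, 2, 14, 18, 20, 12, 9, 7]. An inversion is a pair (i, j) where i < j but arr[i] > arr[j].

Finding inversions in [6, 2, 14, 18, 20, 12, 9, 7]:

(0, 1): arr[0]=6 > arr[1]=2
(2, 5): arr[2]=14 > arr[5]=12
(2, 6): arr[2]=14 > arr[6]=9
(2, 7): arr[2]=14 > arr[7]=7
(3, 5): arr[3]=18 > arr[5]=12
(3, 6): arr[3]=18 > arr[6]=9
(3, 7): arr[3]=18 > arr[7]=7
(4, 5): arr[4]=20 > arr[5]=12
(4, 6): arr[4]=20 > arr[6]=9
(4, 7): arr[4]=20 > arr[7]=7
(5, 6): arr[5]=12 > arr[6]=9
(5, 7): arr[5]=12 > arr[7]=7
(6, 7): arr[6]=9 > arr[7]=7

Total inversions: 13

The array has 13 inversion(s): (0,1), (2,5), (2,6), (2,7), (3,5), (3,6), (3,7), (4,5), (4,6), (4,7), (5,6), (5,7), (6,7). Each pair (i,j) satisfies i < j and arr[i] > arr[j].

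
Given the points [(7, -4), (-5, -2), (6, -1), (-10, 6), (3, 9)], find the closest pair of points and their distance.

Computing all pairwise distances among 5 points:

d((7, -4), (-5, -2)) = 12.1655
d((7, -4), (6, -1)) = 3.1623 <-- minimum
d((7, -4), (-10, 6)) = 19.7231
d((7, -4), (3, 9)) = 13.6015
d((-5, -2), (6, -1)) = 11.0454
d((-5, -2), (-10, 6)) = 9.434
d((-5, -2), (3, 9)) = 13.6015
d((6, -1), (-10, 6)) = 17.4642
d((6, -1), (3, 9)) = 10.4403
d((-10, 6), (3, 9)) = 13.3417

Closest pair: (7, -4) and (6, -1) with distance 3.1623

The closest pair is (7, -4) and (6, -1) with Euclidean distance 3.1623. For 5 points, brute-force pairwise comparison is shown above. For large n, the divide-and-conquer algorithm (sort by x, recurse on halves, check the dividing strip) achieves O(n log n).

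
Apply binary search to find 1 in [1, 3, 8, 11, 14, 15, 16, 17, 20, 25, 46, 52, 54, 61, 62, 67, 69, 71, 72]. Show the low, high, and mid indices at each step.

Binary search for 1 in [1, 3, 8, 11, 14, 15, 16, 17, 20, 25, 46, 52, 54, 61, 62, 67, 69, 71, 72]:

lo=0, hi=18, mid=9, arr[mid]=25 -> 25 > 1, search left half
lo=0, hi=8, mid=4, arr[mid]=14 -> 14 > 1, search left half
lo=0, hi=3, mid=1, arr[mid]=3 -> 3 > 1, search left half
lo=0, hi=0, mid=0, arr[mid]=1 -> Found target at index 0!

Binary search finds 1 at index 0 after 4 comparisons. The search repeatedly halves the search space by comparing with the middle element.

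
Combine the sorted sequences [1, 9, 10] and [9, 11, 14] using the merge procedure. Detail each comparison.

Merging process:

Compare 1 vs 9: take 1 from left. Merged: [1]
Compare 9 vs 9: take 9 from left. Merged: [1, 9]
Compare 10 vs 9: take 9 from right. Merged: [1, 9, 9]
Compare 10 vs 11: take 10 from left. Merged: [1, 9, 9, 10]
Append remaining from right: [11, 14]. Merged: [1, 9, 9, 10, 11, 14]

Final merged array: [1, 9, 9, 10, 11, 14]
Total comparisons: 4

The merged array is [1, 9, 9, 10, 11, 14], requiring 4 comparisons. The merge step runs in O(n) time where n is the total number of elements.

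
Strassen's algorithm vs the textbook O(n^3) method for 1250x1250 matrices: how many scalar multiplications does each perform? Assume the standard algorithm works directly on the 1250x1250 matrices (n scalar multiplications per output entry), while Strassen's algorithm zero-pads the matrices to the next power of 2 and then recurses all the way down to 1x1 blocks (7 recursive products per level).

Matrix multiplication for 1250x1250 matrices:

Strassen's algorithm requires power-of-2 dimensions. Pad 1250x1250 to 2048x2048 (next power of 2).

Standard algorithm: 1250^3 = 1953125000 multiplications
Strassen's algorithm: 7^(log2(2048)) = 7^11 = 1977326743 multiplications
Difference: 1953125000 - 1977326743 = -24201743 (Strassen uses MORE here due to padding overhead — for small or just-over-power-of-2 n, padding can outweigh the per-level savings)

Standard: 1953125000 multiplications (1250^3). Strassen: 1977326743 multiplications (7^11, after padding to 2048x2048). Strassen reduces 8 recursive multiplications to 7 at each level.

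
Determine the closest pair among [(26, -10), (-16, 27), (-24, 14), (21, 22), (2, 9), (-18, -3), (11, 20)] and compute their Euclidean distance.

Computing all pairwise distances among 7 points:

d((26, -10), (-16, 27)) = 55.9732
d((26, -10), (-24, 14)) = 55.4617
d((26, -10), (21, 22)) = 32.3883
d((26, -10), (2, 9)) = 30.6105
d((26, -10), (-18, -3)) = 44.5533
d((26, -10), (11, 20)) = 33.541
d((-16, 27), (-24, 14)) = 15.2643
d((-16, 27), (21, 22)) = 37.3363
d((-16, 27), (2, 9)) = 25.4558
d((-16, 27), (-18, -3)) = 30.0666
d((-16, 27), (11, 20)) = 27.8927
d((-24, 14), (21, 22)) = 45.7056
d((-24, 14), (2, 9)) = 26.4764
d((-24, 14), (-18, -3)) = 18.0278
d((-24, 14), (11, 20)) = 35.5106
d((21, 22), (2, 9)) = 23.0217
d((21, 22), (-18, -3)) = 46.3249
d((21, 22), (11, 20)) = 10.198 <-- minimum
d((2, 9), (-18, -3)) = 23.3238
d((2, 9), (11, 20)) = 14.2127
d((-18, -3), (11, 20)) = 37.0135

Closest pair: (21, 22) and (11, 20) with distance 10.198

The closest pair is (21, 22) and (11, 20) with Euclidean distance 10.198. For 7 points, brute-force pairwise comparison is shown above. For large n, the divide-and-conquer algorithm (sort by x, recurse on halves, check the dividing strip) achieves O(n log n).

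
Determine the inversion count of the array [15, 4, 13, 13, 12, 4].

Finding inversions in [15, 4, 13, 13, 12, 4]:

(0, 1): arr[0]=15 > arr[1]=4
(0, 2): arr[0]=15 > arr[2]=13
(0, 3): arr[0]=15 > arr[3]=13
(0, 4): arr[0]=15 > arr[4]=12
(0, 5): arr[0]=15 > arr[5]=4
(2, 4): arr[2]=13 > arr[4]=12
(2, 5): arr[2]=13 > arr[5]=4
(3, 4): arr[3]=13 > arr[4]=12
(3, 5): arr[3]=13 > arr[5]=4
(4, 5): arr[4]=12 > arr[5]=4

Total inversions: 10

The array has 10 inversion(s): (0,1), (0,2), (0,3), (0,4), (0,5), (2,4), (2,5), (3,4), (3,5), (4,5). Each pair (i,j) satisfies i < j and arr[i] > arr[j].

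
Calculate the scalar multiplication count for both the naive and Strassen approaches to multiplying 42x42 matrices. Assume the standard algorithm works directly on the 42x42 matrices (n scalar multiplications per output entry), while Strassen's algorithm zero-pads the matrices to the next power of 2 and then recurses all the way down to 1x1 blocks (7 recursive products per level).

Matrix multiplication for 42x42 matrices:

Strassen's algorithm requires power-of-2 dimensions. Pad 42x42 to 64x64 (next power of 2).

Standard algorithm: 42^3 = 74088 multiplications
Strassen's algorithm: 7^(log2(64)) = 7^6 = 117649 multiplications
Difference: 74088 - 117649 = -43561 (Strassen uses MORE here due to padding overhead — for small or just-over-power-of-2 n, padding can outweigh the per-level savings)

Standard: 74088 multiplications (42^3). Strassen: 117649 multiplications (7^6, after padding to 64x64). Strassen reduces 8 recursive multiplications to 7 at each level.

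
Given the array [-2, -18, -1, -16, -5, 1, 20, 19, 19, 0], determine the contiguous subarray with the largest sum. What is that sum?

Using Kadane's algorithm on [-2, -18, -1, -16, -5, 1, 20, 19, 19, 0]:

Scanning through the array:
Position 1 (value -18): max_ending_here = -18, max_so_far = -2
Position 2 (value -1): max_ending_here = -1, max_so_far = -1
Position 3 (value -16): max_ending_here = -16, max_so_far = -1
Position 4 (value -5): max_ending_here = -5, max_so_far = -1
Position 5 (value 1): max_ending_here = 1, max_so_far = 1
Position 6 (value 20): max_ending_here = 21, max_so_far = 21
Position 7 (value 19): max_ending_here = 40, max_so_far = 40
Position 8 (value 19): max_ending_here = 59, max_so_far = 59
Position 9 (value 0): max_ending_here = 59, max_so_far = 59

Maximum subarray: [1, 20, 19, 19]
Maximum sum: 59

The maximum subarray is [1, 20, 19, 19] with sum 59. This subarray runs from index 5 to index 8.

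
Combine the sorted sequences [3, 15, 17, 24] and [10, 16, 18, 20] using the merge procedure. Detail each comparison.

Merging process:

Compare 3 vs 10: take 3 from left. Merged: [3]
Compare 15 vs 10: take 10 from right. Merged: [3, 10]
Compare 15 vs 16: take 15 from left. Merged: [3, 10, 15]
Compare 17 vs 16: take 16 from right. Merged: [3, 10, 15, 16]
Compare 17 vs 18: take 17 from left. Merged: [3, 10, 15, 16, 17]
Compare 24 vs 18: take 18 from right. Merged: [3, 10, 15, 16, 17, 18]
Compare 24 vs 20: take 20 from right. Merged: [3, 10, 15, 16, 17, 18, 20]
Append remaining from left: [24]. Merged: [3, 10, 15, 16, 17, 18, 20, 24]

Final merged array: [3, 10, 15, 16, 17, 18, 20, 24]
Total comparisons: 7

The merged array is [3, 10, 15, 16, 17, 18, 20, 24], requiring 7 comparisons. The merge step runs in O(n) time where n is the total number of elements.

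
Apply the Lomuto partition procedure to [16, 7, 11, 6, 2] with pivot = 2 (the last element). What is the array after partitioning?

Lomuto partition with pivot = 2:

Initial array: [16, 7, 11, 6, 2]

arr[0]=16 > 2: no swap
arr[1]=7 > 2: no swap
arr[2]=11 > 2: no swap
arr[3]=6 > 2: no swap

Place pivot at position 0: [2, 7, 11, 6, 16]
Pivot position: 0

After partitioning with pivot 2, the array becomes [2, 7, 11, 6, 16]. The pivot is placed at index 0. All elements to the left of the pivot are <= 2, and all elements to the right are > 2.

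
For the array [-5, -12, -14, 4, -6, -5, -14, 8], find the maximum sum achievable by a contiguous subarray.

Using Kadane's algorithm on [-5, -12, -14, 4, -6, -5, -14, 8]:

Scanning through the array:
Position 1 (value -12): max_ending_here = -12, max_so_far = -5
Position 2 (value -14): max_ending_here = -14, max_so_far = -5
Position 3 (value 4): max_ending_here = 4, max_so_far = 4
Position 4 (value -6): max_ending_here = -2, max_so_far = 4
Position 5 (value -5): max_ending_here = -5, max_so_far = 4
Position 6 (value -14): max_ending_here = -14, max_so_far = 4
Position 7 (value 8): max_ending_here = 8, max_so_far = 8

Maximum subarray: [8]
Maximum sum: 8

The maximum subarray is [8] with sum 8. This subarray runs from index 7 to index 7.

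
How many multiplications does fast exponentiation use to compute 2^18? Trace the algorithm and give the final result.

Computing 2^18 by squaring (build up from 2^1; each line after the first costs one multiplication):

2^1 = 2
2^2 = (2^1)^2 = 2^2 = 4
2^4 = (2^2)^2 = 4^2 = 16
2^8 = (2^4)^2 = 16^2 = 256
2^9 = 2 * 2^8 = 2 * 256 = 512
2^18 = (2^9)^2 = 512^2 = 262144

Result: 262144
Multiplications needed: 5 (5 lines after 2^1)

2^18 = 262144. Using exponentiation by squaring, this requires 5 multiplications. The key idea: if the exponent is even, square the half-power; if odd, multiply by the base once.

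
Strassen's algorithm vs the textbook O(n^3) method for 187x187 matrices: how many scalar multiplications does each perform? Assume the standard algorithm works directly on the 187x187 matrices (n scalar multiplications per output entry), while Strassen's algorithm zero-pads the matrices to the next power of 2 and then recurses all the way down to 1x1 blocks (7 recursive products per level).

Matrix multiplication for 187x187 matrices:

Strassen's algorithm requires power-of-2 dimensions. Pad 187x187 to 256x256 (next power of 2).

Standard algorithm: 187^3 = 6539203 multiplications
Strassen's algorithm: 7^(log2(256)) = 7^8 = 5764801 multiplications
Savings: 6539203 - 5764801 = 774402 multiplications

Standard: 6539203 multiplications (187^3). Strassen: 5764801 multiplications (7^8, after padding to 256x256). Strassen reduces 8 recursive multiplications to 7 at each level.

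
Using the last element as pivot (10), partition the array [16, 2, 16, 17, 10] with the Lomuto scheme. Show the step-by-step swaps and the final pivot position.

Lomuto partition with pivot = 10:

Initial array: [16, 2, 16, 17, 10]

arr[0]=16 > 10: no swap
arr[1]=2 <= 10: swap with position 0, array becomes [2, 16, 16, 17, 10]
arr[2]=16 > 10: no swap
arr[3]=17 > 10: no swap

Place pivot at position 1: [2, 10, 16, 17, 16]
Pivot position: 1

After partitioning with pivot 10, the array becomes [2, 10, 16, 17, 16]. The pivot is placed at index 1. All elements to the left of the pivot are <= 10, and all elements to the right are > 10.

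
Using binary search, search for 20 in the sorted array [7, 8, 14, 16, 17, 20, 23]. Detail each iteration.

Binary search for 20 in [7, 8, 14, 16, 17, 20, 23]:

lo=0, hi=6, mid=3, arr[mid]=16 -> 16 < 20, search right half
lo=4, hi=6, mid=5, arr[mid]=20 -> Found target at index 5!

Binary search finds 20 at index 5 after 2 comparisons. The search repeatedly halves the search space by comparing with the middle element.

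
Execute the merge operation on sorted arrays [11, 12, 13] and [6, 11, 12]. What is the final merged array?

Merging process:

Compare 11 vs 6: take 6 from right. Merged: [6]
Compare 11 vs 11: take 11 from left. Merged: [6, 11]
Compare 12 vs 11: take 11 from right. Merged: [6, 11, 11]
Compare 12 vs 12: take 12 from left. Merged: [6, 11, 11, 12]
Compare 13 vs 12: take 12 from right. Merged: [6, 11, 11, 12, 12]
Append remaining from left: [13]. Merged: [6, 11, 11, 12, 12, 13]

Final merged array: [6, 11, 11, 12, 12, 13]
Total comparisons: 5

The merged array is [6, 11, 11, 12, 12, 13], requiring 5 comparisons. The merge step runs in O(n) time where n is the total number of elements.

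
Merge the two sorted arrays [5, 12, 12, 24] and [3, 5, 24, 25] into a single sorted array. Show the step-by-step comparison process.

Merging process:

Compare 5 vs 3: take 3 from right. Merged: [3]
Compare 5 vs 5: take 5 from left. Merged: [3, 5]
Compare 12 vs 5: take 5 from right. Merged: [3, 5, 5]
Compare 12 vs 24: take 12 from left. Merged: [3, 5, 5, 12]
Compare 12 vs 24: take 12 from left. Merged: [3, 5, 5, 12, 12]
Compare 24 vs 24: take 24 from left. Merged: [3, 5, 5, 12, 12, 24]
Append remaining from right: [24, 25]. Merged: [3, 5, 5, 12, 12, 24, 24, 25]

Final merged array: [3, 5, 5, 12, 12, 24, 24, 25]
Total comparisons: 6

The merged array is [3, 5, 5, 12, 12, 24, 24, 25], requiring 6 comparisons. The merge step runs in O(n) time where n is the total number of elements.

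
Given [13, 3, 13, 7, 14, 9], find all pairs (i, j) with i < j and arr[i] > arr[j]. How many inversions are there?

Finding inversions in [13, 3, 13, 7, 14, 9]:

(0, 1): arr[0]=13 > arr[1]=3
(0, 3): arr[0]=13 > arr[3]=7
(0, 5): arr[0]=13 > arr[5]=9
(2, 3): arr[2]=13 > arr[3]=7
(2, 5): arr[2]=13 > arr[5]=9
(4, 5): arr[4]=14 > arr[5]=9

Total inversions: 6

The array has 6 inversion(s): (0,1), (0,3), (0,5), (2,3), (2,5), (4,5). Each pair (i,j) satisfies i < j and arr[i] > arr[j].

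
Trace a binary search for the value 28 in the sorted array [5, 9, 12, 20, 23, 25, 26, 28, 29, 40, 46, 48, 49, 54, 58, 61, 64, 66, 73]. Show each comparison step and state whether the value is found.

Binary search for 28 in [5, 9, 12, 20, 23, 25, 26, 28, 29, 40, 46, 48, 49, 54, 58, 61, 64, 66, 73]:

lo=0, hi=18, mid=9, arr[mid]=40 -> 40 > 28, search left half
lo=0, hi=8, mid=4, arr[mid]=23 -> 23 < 28, search right half
lo=5, hi=8, mid=6, arr[mid]=26 -> 26 < 28, search right half
lo=7, hi=8, mid=7, arr[mid]=28 -> Found target at index 7!

Binary search finds 28 at index 7 after 4 comparisons. The search repeatedly halves the search space by comparing with the middle element.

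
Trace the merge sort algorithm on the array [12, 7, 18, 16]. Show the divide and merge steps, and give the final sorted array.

Merge sort trace:

Split: [12, 7, 18, 16] -> [12, 7] and [18, 16]
  Split: [12, 7] -> [12] and [7]
  Merge: [12] + [7] -> [7, 12]
  Split: [18, 16] -> [18] and [16]
  Merge: [18] + [16] -> [16, 18]
Merge: [7, 12] + [16, 18] -> [7, 12, 16, 18]

Final sorted array: [7, 12, 16, 18]

The merge sort proceeds by recursively splitting the array and merging sorted halves.
After all merges, the sorted array is [7, 12, 16, 18].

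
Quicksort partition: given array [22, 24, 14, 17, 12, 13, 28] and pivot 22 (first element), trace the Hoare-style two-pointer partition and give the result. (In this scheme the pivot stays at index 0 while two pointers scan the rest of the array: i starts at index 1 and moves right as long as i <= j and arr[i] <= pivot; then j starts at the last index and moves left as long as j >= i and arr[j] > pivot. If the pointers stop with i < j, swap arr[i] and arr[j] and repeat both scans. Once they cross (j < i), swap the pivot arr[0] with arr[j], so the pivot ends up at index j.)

Hoare-style two-pointer partition with pivot = 22:

Initial array: [22, 24, 14, 17, 12, 13, 28]

Pointers start at i = 1, j = 6.
i stops at index 1 (arr[1]=24 > 22), j stops at index 5 (arr[5]=13 <= 22): swap arr[1] and arr[5], array becomes [22, 13, 14, 17, 12, 24, 28]
i ends at 5, j ends at 4: the pointers have crossed (j < i), so scanning stops.

Swap pivot arr[0] with arr[4] to place pivot at position 4: [12, 13, 14, 17, 22, 24, 28]
Pivot position: 4

After partitioning with pivot 22, the array becomes [12, 13, 14, 17, 22, 24, 28]. The pivot is placed at index 4. All elements to the left of the pivot are <= 22, and all elements to the right are > 22.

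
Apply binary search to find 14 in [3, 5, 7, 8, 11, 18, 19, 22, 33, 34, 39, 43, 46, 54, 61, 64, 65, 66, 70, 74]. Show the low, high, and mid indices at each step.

Binary search for 14 in [3, 5, 7, 8, 11, 18, 19, 22, 33, 34, 39, 43, 46, 54, 61, 64, 65, 66, 70, 74]:

lo=0, hi=19, mid=9, arr[mid]=34 -> 34 > 14, search left half
lo=0, hi=8, mid=4, arr[mid]=11 -> 11 < 14, search right half
lo=5, hi=8, mid=6, arr[mid]=19 -> 19 > 14, search left half
lo=5, hi=5, mid=5, arr[mid]=18 -> 18 > 14, search left half
lo=5 > hi=4, target 14 not found

Binary search determines that 14 is not in the array after 4 comparisons. The search space was exhausted without finding the target.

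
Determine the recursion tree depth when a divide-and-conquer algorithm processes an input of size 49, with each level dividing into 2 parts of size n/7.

For divide and conquer with division factor 7:

Problem sizes at each level:
Level 0: 49
Level 1: 7
Level 2: 1

The root is level 0 and the size-1 base case is level 2 (the tree spans levels 0 through 2, i.e. 3 levels counting the root), so the depth is the number of divisions: log_7(49) = 2

The recursion tree depth is log_7(49) = 2. At each level, the problem size is divided by 7, so it takes 2 divisions to reduce to a base case of size 1. The algorithm makes 2 recursive calls at each level.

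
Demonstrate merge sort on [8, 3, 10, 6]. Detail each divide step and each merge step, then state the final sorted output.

Merge sort trace:

Split: [8, 3, 10, 6] -> [8, 3] and [10, 6]
  Split: [8, 3] -> [8] and [3]
  Merge: [8] + [3] -> [3, 8]
  Split: [10, 6] -> [10] and [6]
  Merge: [10] + [6] -> [6, 10]
Merge: [3, 8] + [6, 10] -> [3, 6, 8, 10]

Final sorted array: [3, 6, 8, 10]

The merge sort proceeds by recursively splitting the array and merging sorted halves.
After all merges, the sorted array is [3, 6, 8, 10].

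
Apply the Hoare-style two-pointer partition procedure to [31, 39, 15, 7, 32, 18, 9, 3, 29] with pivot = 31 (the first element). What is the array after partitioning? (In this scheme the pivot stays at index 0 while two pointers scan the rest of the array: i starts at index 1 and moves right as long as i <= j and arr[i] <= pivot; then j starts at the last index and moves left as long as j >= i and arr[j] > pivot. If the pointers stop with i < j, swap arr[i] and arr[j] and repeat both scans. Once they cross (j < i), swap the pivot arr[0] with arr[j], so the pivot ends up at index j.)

Hoare-style two-pointer partition with pivot = 31:

Initial array: [31, 39, 15, 7, 32, 18, 9, 3, 29]

Pointers start at i = 1, j = 8.
i stops at index 1 (arr[1]=39 > 31), j stops at index 8 (arr[8]=29 <= 31): swap arr[1] and arr[8], array becomes [31, 29, 15, 7, 32, 18, 9, 3, 39]
i stops at index 4 (arr[4]=32 > 31), j stops at index 7 (arr[7]=3 <= 31): swap arr[4] and arr[7], array becomes [31, 29, 15, 7, 3, 18, 9, 32, 39]
i ends at 7, j ends at 6: the pointers have crossed (j < i), so scanning stops.

Swap pivot arr[0] with arr[6] to place pivot at position 6: [9, 29, 15, 7, 3, 18, 31, 32, 39]
Pivot position: 6

After partitioning with pivot 31, the array becomes [9, 29, 15, 7, 3, 18, 31, 32, 39]. The pivot is placed at index 6. All elements to the left of the pivot are <= 31, and all elements to the right are > 31.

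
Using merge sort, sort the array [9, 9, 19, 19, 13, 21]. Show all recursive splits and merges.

Merge sort trace:

Split: [9, 9, 19, 19, 13, 21] -> [9, 9, 19] and [19, 13, 21]
  Split: [9, 9, 19] -> [9] and [9, 19]
    Split: [9, 19] -> [9] and [19]
    Merge: [9] + [19] -> [9, 19]
  Merge: [9] + [9, 19] -> [9, 9, 19]
  Split: [19, 13, 21] -> [19] and [13, 21]
    Split: [13, 21] -> [13] and [21]
    Merge: [13] + [21] -> [13, 21]
  Merge: [19] + [13, 21] -> [13, 19, 21]
Merge: [9, 9, 19] + [13, 19, 21] -> [9, 9, 13, 19, 19, 21]

Final sorted array: [9, 9, 13, 19, 19, 21]

The merge sort proceeds by recursively splitting the array and merging sorted halves.
After all merges, the sorted array is [9, 9, 13, 19, 19, 21].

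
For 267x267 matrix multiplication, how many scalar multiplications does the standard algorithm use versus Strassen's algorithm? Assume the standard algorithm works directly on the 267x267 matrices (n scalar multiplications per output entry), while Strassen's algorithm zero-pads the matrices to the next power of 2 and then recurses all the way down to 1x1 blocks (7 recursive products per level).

Matrix multiplication for 267x267 matrices:

Strassen's algorithm requires power-of-2 dimensions. Pad 267x267 to 512x512 (next power of 2).

Standard algorithm: 267^3 = 19034163 multiplications
Strassen's algorithm: 7^(log2(512)) = 7^9 = 40353607 multiplications
Difference: 19034163 - 40353607 = -21319444 (Strassen uses MORE here due to padding overhead — for small or just-over-power-of-2 n, padding can outweigh the per-level savings)

Standard: 19034163 multiplications (267^3). Strassen: 40353607 multiplications (7^9, after padding to 512x512). Strassen reduces 8 recursive multiplications to 7 at each level.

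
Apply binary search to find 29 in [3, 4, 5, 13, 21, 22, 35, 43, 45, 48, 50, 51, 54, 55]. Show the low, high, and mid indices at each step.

Binary search for 29 in [3, 4, 5, 13, 21, 22, 35, 43, 45, 48, 50, 51, 54, 55]:

lo=0, hi=13, mid=6, arr[mid]=35 -> 35 > 29, search left half
lo=0, hi=5, mid=2, arr[mid]=5 -> 5 < 29, search right half
lo=3, hi=5, mid=4, arr[mid]=21 -> 21 < 29, search right half
lo=5, hi=5, mid=5, arr[mid]=22 -> 22 < 29, search right half
lo=6 > hi=5, target 29 not found

Binary search determines that 29 is not in the array after 4 comparisons. The search space was exhausted without finding the target.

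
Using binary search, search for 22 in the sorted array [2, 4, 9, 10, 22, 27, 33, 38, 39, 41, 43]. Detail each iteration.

Binary search for 22 in [2, 4, 9, 10, 22, 27, 33, 38, 39, 41, 43]:

lo=0, hi=10, mid=5, arr[mid]=27 -> 27 > 22, search left half
lo=0, hi=4, mid=2, arr[mid]=9 -> 9 < 22, search right half
lo=3, hi=4, mid=3, arr[mid]=10 -> 10 < 22, search right half
lo=4, hi=4, mid=4, arr[mid]=22 -> Found target at index 4!

Binary search finds 22 at index 4 after 4 comparisons. The search repeatedly halves the search space by comparing with the middle element.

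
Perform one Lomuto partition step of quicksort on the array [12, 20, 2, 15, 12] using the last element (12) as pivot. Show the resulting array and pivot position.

Lomuto partition with pivot = 12:

Initial array: [12, 20, 2, 15, 12]

arr[0]=12 <= 12: swap with position 0, array becomes [12, 20, 2, 15, 12]
arr[1]=20 > 12: no swap
arr[2]=2 <= 12: swap with position 1, array becomes [12, 2, 20, 15, 12]
arr[3]=15 > 12: no swap

Place pivot at position 2: [12, 2, 12, 15, 20]
Pivot position: 2

After partitioning with pivot 12, the array becomes [12, 2, 12, 15, 20]. The pivot is placed at index 2. All elements to the left of the pivot are <= 12, and all elements to the right are > 12.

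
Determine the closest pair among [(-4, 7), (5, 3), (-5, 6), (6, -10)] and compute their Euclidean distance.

Computing all pairwise distances among 4 points:

d((-4, 7), (5, 3)) = 9.8489
d((-4, 7), (-5, 6)) = 1.4142 <-- minimum
d((-4, 7), (6, -10)) = 19.7231
d((5, 3), (-5, 6)) = 10.4403
d((5, 3), (6, -10)) = 13.0384
d((-5, 6), (6, -10)) = 19.4165

Closest pair: (-4, 7) and (-5, 6) with distance 1.4142

The closest pair is (-4, 7) and (-5, 6) with Euclidean distance 1.4142. For 4 points, brute-force pairwise comparison is shown above. For large n, the divide-and-conquer algorithm (sort by x, recurse on halves, check the dividing strip) achieves O(n log n).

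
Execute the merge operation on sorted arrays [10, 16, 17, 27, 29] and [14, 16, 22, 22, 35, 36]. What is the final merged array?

Merging process:

Compare 10 vs 14: take 10 from left. Merged: [10]
Compare 16 vs 14: take 14 from right. Merged: [10, 14]
Compare 16 vs 16: take 16 from left. Merged: [10, 14, 16]
Compare 17 vs 16: take 16 from right. Merged: [10, 14, 16, 16]
Compare 17 vs 22: take 17 from left. Merged: [10, 14, 16, 16, 17]
Compare 27 vs 22: take 22 from right. Merged: [10, 14, 16, 16, 17, 22]
Compare 27 vs 22: take 22 from right. Merged: [10, 14, 16, 16, 17, 22, 22]
Compare 27 vs 35: take 27 from left. Merged: [10, 14, 16, 16, 17, 22, 22, 27]
Compare 29 vs 35: take 29 from left. Merged: [10, 14, 16, 16, 17, 22, 22, 27, 29]
Append remaining from right: [35, 36]. Merged: [10, 14, 16, 16, 17, 22, 22, 27, 29, 35, 36]

Final merged array: [10, 14, 16, 16, 17, 22, 22, 27, 29, 35, 36]
Total comparisons: 9

The merged array is [10, 14, 16, 16, 17, 22, 22, 27, 29, 35, 36], requiring 9 comparisons. The merge step runs in O(n) time where n is the total number of elements.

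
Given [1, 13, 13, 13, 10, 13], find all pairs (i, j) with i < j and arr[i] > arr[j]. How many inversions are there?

Finding inversions in [1, 13, 13, 13, 10, 13]:

(1, 4): arr[1]=13 > arr[4]=10
(2, 4): arr[2]=13 > arr[4]=10
(3, 4): arr[3]=13 > arr[4]=10

Total inversions: 3

The array has 3 inversion(s): (1,4), (2,4), (3,4). Each pair (i,j) satisfies i < j and arr[i] > arr[j].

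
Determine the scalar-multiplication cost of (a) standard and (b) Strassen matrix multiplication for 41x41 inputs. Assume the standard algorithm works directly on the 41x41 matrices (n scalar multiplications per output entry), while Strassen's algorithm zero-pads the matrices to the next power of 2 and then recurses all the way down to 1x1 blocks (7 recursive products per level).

Matrix multiplication for 41x41 matrices:

Strassen's algorithm requires power-of-2 dimensions. Pad 41x41 to 64x64 (next power of 2).

Standard algorithm: 41^3 = 68921 multiplications
Strassen's algorithm: 7^(log2(64)) = 7^6 = 117649 multiplications
Difference: 68921 - 117649 = -48728 (Strassen uses MORE here due to padding overhead — for small or just-over-power-of-2 n, padding can outweigh the per-level savings)

Standard: 68921 multiplications (41^3). Strassen: 117649 multiplications (7^6, after padding to 64x64). Strassen reduces 8 recursive multiplications to 7 at each level.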